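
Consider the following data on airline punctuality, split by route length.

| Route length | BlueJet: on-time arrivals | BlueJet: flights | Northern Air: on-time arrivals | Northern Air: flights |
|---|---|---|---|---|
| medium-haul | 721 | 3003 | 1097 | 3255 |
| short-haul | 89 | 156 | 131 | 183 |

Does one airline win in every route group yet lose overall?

No

Medium-haul: BlueJet 721/3003 = 24.0%, Northern Air 1097/3255 = 33.7% → Northern Air
Short-haul: BlueJet 89/156 = 57.1%, Northern Air 131/183 = 71.6% → Northern Air
Overall: BlueJet 810/3159 = 25.6%, Northern Air 1228/3438 = 35.7% → Northern Air
Northern Air wins overall and in every route group — no reversal.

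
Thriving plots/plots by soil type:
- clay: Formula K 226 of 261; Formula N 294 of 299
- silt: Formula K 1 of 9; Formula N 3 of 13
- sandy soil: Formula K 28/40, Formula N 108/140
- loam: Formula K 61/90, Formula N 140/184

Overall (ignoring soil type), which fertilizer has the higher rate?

Formula N

Clay: Formula K 226/261 = 86.6%, Formula N 294/299 = 98.3% → Formula N
Silt: Formula K 1/9 = 11.1%, Formula N 3/13 = 23.1% → Formula N
Sandy soil: Formula K 28/40 = 70.0%, Formula N 108/140 = 77.1% → Formula N
Loam: Formula K 61/90 = 67.8%, Formula N 140/184 = 76.1% → Formula N
Overall: Formula K 316/400 = 79.0%, Formula N 545/636 = 85.7% → Formula N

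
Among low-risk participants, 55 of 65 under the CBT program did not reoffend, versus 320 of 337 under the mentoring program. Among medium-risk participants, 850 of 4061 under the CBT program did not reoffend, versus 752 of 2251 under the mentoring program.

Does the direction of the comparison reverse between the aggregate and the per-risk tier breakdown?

Low-risk: the CBT program 55/65 = 84.6%, the mentoring program 320/337 = 95.0% → the mentoring program
Medium-risk: the CBT program 850/4061 = 20.9%, the mentoring program 752/2251 = 33.4% → the mentoring program
Overall: the CBT program 905/4126 = 21.9%, the mentoring program 1072/2588 = 41.4% → the mentoring program
The mentoring program wins overall and in every risk group — no reversal.

No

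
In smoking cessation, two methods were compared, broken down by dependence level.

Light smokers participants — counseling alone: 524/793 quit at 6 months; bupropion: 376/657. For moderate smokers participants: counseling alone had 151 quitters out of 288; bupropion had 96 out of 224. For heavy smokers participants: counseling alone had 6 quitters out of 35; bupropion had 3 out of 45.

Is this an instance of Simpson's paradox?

No

Light smokers: counseling alone 524/793 = 66.1%, bupropion 376/657 = 57.2% → counseling alone
Moderate smokers: counseling alone 151/288 = 52.4%, bupropion 96/224 = 42.9% → counseling alone
Heavy smokers: counseling alone 6/35 = 17.1%, bupropion 3/45 = 6.7% → counseling alone
Overall: counseling alone 681/1116 = 61.0%, bupropion 475/926 = 51.3% → counseling alone
Counseling alone wins overall and in every dependence group — no reversal.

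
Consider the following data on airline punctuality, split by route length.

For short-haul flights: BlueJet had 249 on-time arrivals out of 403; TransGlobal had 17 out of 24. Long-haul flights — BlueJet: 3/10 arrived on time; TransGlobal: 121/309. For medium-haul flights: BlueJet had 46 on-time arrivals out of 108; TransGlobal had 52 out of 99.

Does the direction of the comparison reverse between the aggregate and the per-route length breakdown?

Short-haul: BlueJet 249/403 = 61.8%, TransGlobal 17/24 = 70.8% → TransGlobal
Long-haul: BlueJet 3/10 = 30.0%, TransGlobal 121/309 = 39.2% → TransGlobal
Medium-haul: BlueJet 46/108 = 42.6%, TransGlobal 52/99 = 52.5% → TransGlobal
Overall: BlueJet 298/521 = 57.2%, TransGlobal 190/432 = 44.0% → BlueJet
TransGlobal wins each route group but BlueJet wins overall — the comparison reverses. TransGlobal's flights skew toward long-haul, which has a lower base rate.

Yes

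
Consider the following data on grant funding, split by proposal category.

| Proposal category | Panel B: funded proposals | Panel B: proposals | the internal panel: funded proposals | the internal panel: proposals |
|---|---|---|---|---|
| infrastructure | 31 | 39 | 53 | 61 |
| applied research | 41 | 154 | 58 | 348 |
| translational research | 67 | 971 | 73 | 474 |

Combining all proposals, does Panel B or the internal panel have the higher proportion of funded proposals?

Infrastructure: Panel B 31/39 = 79.5%, the internal panel 53/61 = 86.9% → the internal panel
Applied research: Panel B 41/154 = 26.6%, the internal panel 58/348 = 16.7% → Panel B
Translational research: Panel B 67/971 = 6.9%, the internal panel 73/474 = 15.4% → the internal panel
Overall: Panel B 139/1164 = 11.9%, the internal panel 184/883 = 20.8% → the internal panel
(Neither sweeps every proposal group, but the internal panel has the higher pooled rate.)

the internal panel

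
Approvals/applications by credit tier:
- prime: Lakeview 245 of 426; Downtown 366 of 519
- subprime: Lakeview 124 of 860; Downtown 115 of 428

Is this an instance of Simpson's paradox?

No

Prime: Lakeview 245/426 = 57.5%, Downtown 366/519 = 70.5% → Downtown
Subprime: Lakeview 124/860 = 14.4%, Downtown 115/428 = 26.9% → Downtown
Overall: Lakeview 369/1286 = 28.7%, Downtown 481/947 = 50.8% → Downtown
Downtown wins overall and in every credit group — no reversal.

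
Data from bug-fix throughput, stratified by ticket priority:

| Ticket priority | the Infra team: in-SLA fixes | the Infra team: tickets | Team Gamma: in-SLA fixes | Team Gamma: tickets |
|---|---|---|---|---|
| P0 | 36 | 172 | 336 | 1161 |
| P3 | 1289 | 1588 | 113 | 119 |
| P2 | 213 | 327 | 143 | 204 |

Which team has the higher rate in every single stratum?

P0: the Infra team 36/172 = 20.9%, Team Gamma 336/1161 = 28.9% → Team Gamma
P3: the Infra team 1289/1588 = 81.2%, Team Gamma 113/119 = 95.0% → Team Gamma
P2: the Infra team 213/327 = 65.1%, Team Gamma 143/204 = 70.1% → Team Gamma
Team Gamma has the higher rate in all 3 groups.

Team Gamma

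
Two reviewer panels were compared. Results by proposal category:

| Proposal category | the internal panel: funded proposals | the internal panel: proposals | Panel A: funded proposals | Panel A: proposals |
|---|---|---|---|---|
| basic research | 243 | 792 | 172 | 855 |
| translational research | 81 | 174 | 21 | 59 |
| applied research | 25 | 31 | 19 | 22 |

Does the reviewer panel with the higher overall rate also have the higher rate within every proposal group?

No

Basic research: the internal panel 243/792 = 30.7%, Panel A 172/855 = 20.1% → the internal panel
Translational research: the internal panel 81/174 = 46.6%, Panel A 21/59 = 35.6% → the internal panel
Applied research: the internal panel 25/31 = 80.6%, Panel A 19/22 = 86.4% → Panel A
Overall: the internal panel 349/997 = 35.0%, Panel A 212/936 = 22.6% → the internal panel
Neither sweeps: the internal panel wins 2 of 3 groups, Panel A wins 1. The internal panel wins overall but not every group — no Simpson reversal.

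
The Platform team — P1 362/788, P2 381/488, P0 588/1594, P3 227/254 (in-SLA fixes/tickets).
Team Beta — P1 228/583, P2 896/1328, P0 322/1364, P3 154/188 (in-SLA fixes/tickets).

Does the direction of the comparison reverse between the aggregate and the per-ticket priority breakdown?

No

P1: the Platform team 362/788 = 45.9%, Team Beta 228/583 = 39.1% → the Platform team
P2: the Platform team 381/488 = 78.1%, Team Beta 896/1328 = 67.5% → the Platform team
P0: the Platform team 588/1594 = 36.9%, Team Beta 322/1364 = 23.6% → the Platform team
P3: the Platform team 227/254 = 89.4%, Team Beta 154/188 = 81.9% → the Platform team
Overall: the Platform team 1558/3124 = 49.9%, Team Beta 1600/3463 = 46.2% → the Platform team
The Platform team wins overall and in every ticket group — no reversal.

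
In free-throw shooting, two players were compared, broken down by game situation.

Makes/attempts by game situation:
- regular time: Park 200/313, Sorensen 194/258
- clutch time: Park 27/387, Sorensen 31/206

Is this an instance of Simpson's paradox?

Regular time: Park 200/313 = 63.9%, Sorensen 194/258 = 75.2% → Sorensen
Clutch time: Park 27/387 = 7.0%, Sorensen 31/206 = 15.0% → Sorensen
Overall: Park 227/700 = 32.4%, Sorensen 225/464 = 48.5% → Sorensen
Sorensen wins overall and in every game group — no reversal.

No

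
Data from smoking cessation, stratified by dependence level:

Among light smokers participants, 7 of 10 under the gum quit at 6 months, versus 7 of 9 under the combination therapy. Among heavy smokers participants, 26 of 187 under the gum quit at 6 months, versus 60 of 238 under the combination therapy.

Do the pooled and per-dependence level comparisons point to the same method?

Yes

Light smokers: the gum 7/10 = 70.0%, the combination therapy 7/9 = 77.8% → the combination therapy
Heavy smokers: the gum 26/187 = 13.9%, the combination therapy 60/238 = 25.2% → the combination therapy
Overall: the gum 33/197 = 16.8%, the combination therapy 67/247 = 27.1% → the combination therapy
The combination therapy wins overall and in every dependence group — no reversal.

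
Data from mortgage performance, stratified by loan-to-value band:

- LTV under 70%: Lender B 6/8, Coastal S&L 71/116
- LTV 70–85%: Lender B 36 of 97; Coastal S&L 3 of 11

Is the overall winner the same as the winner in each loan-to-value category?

LTV under 70%: Lender B 6/8 = 75.0%, Coastal S&L 71/116 = 61.2% → Lender B
LTV 70–85%: Lender B 36/97 = 37.1%, Coastal S&L 3/11 = 27.3% → Lender B
Overall: Lender B 42/105 = 40.0%, Coastal S&L 74/127 = 58.3% → Coastal S&L
Lender B wins each loan-to-value group but Coastal S&L wins overall — the comparison reverses. Lender B's loans skew toward LTV 70–85%, which has a lower base rate.

No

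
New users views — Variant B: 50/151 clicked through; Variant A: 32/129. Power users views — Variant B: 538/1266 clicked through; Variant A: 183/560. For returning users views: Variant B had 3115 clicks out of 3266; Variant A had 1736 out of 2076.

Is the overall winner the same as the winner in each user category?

Yes

New users: Variant B 50/151 = 33.1%, Variant A 32/129 = 24.8% → Variant B
Power users: Variant B 538/1266 = 42.5%, Variant A 183/560 = 32.7% → Variant B
Returning users: Variant B 3115/3266 = 95.4%, Variant A 1736/2076 = 83.6% → Variant B
Overall: Variant B 3703/4683 = 79.1%, Variant A 1951/2765 = 70.6% → Variant B
Variant B wins overall and in every user group — no reversal.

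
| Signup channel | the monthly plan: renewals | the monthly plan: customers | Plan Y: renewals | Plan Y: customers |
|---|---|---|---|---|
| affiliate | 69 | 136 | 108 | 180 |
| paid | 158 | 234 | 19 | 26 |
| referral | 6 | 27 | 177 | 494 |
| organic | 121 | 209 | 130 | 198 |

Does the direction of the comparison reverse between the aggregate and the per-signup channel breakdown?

Yes

Affiliate: the monthly plan 69/136 = 50.7%, Plan Y 108/180 = 60.0% → Plan Y
Paid: the monthly plan 158/234 = 67.5%, Plan Y 19/26 = 73.1% → Plan Y
Referral: the monthly plan 6/27 = 22.2%, Plan Y 177/494 = 35.8% → Plan Y
Organic: the monthly plan 121/209 = 57.9%, Plan Y 130/198 = 65.7% → Plan Y
Overall: the monthly plan 354/606 = 58.4%, Plan Y 434/898 = 48.3% → the monthly plan
Plan Y wins each signup group but the monthly plan wins overall — the comparison reverses. Plan Y's customers skew toward referral, which has a lower base rate.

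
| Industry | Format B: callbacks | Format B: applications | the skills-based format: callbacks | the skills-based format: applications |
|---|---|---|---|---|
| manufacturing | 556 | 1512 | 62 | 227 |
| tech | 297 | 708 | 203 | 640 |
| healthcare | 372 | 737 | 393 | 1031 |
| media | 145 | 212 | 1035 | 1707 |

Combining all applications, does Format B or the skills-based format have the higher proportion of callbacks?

the skills-based format

Manufacturing: Format B 556/1512 = 36.8%, the skills-based format 62/227 = 27.3% → Format B
Tech: Format B 297/708 = 41.9%, the skills-based format 203/640 = 31.7% → Format B
Healthcare: Format B 372/737 = 50.5%, the skills-based format 393/1031 = 38.1% → Format B
Media: Format B 145/212 = 68.4%, the skills-based format 1035/1707 = 60.6% → Format B
Overall: Format B 1370/3169 = 43.2%, the skills-based format 1693/3605 = 47.0% → the skills-based format
(Format B wins every industry group but the skills-based format wins overall — Format B's applications skew toward the low-rate manufacturing group.)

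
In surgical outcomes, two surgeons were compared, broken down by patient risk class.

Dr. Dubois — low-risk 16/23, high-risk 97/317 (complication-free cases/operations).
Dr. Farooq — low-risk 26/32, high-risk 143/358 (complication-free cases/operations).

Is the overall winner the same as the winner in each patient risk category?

Low-risk: Dr. Dubois 16/23 = 69.6%, Dr. Farooq 26/32 = 81.2% → Dr. Farooq
High-risk: Dr. Dubois 97/317 = 30.6%, Dr. Farooq 143/358 = 39.9% → Dr. Farooq
Overall: Dr. Dubois 113/340 = 33.2%, Dr. Farooq 169/390 = 43.3% → Dr. Farooq
Dr. Farooq wins overall and in every patient risk group — no reversal.

Yes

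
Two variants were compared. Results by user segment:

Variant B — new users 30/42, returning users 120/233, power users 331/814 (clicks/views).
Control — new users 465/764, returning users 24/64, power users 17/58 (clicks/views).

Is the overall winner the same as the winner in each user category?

New users: Variant B 30/42 = 71.4%, Control 465/764 = 60.9% → Variant B
Returning users: Variant B 120/233 = 51.5%, Control 24/64 = 37.5% → Variant B
Power users: Variant B 331/814 = 40.7%, Control 17/58 = 29.3% → Variant B
Overall: Variant B 481/1089 = 44.2%, Control 506/886 = 57.1% → Control
Variant B wins each user group but Control wins overall — the comparison reverses. Variant B's views skew toward power users, which has a lower base rate.

No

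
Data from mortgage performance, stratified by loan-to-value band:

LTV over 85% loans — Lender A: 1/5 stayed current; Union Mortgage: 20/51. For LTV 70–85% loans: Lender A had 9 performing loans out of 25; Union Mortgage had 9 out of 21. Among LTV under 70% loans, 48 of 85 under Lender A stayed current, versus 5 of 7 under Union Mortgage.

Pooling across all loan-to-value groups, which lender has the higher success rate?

LTV over 85%: Lender A 1/5 = 20.0%, Union Mortgage 20/51 = 39.2% → Union Mortgage
LTV 70–85%: Lender A 9/25 = 36.0%, Union Mortgage 9/21 = 42.9% → Union Mortgage
LTV under 70%: Lender A 48/85 = 56.5%, Union Mortgage 5/7 = 71.4% → Union Mortgage
Overall: Lender A 58/115 = 50.4%, Union Mortgage 34/79 = 43.0% → Lender A
(Union Mortgage wins every loan-to-value group but Lender A wins overall — Union Mortgage's loans skew toward the low-rate LTV over 85% group.)

Lender A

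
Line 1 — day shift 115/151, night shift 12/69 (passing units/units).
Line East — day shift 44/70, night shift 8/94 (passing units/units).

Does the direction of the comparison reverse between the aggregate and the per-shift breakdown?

No

Day shift: Line 1 115/151 = 76.2%, Line East 44/70 = 62.9% → Line 1
Night shift: Line 1 12/69 = 17.4%, Line East 8/94 = 8.5% → Line 1
Overall: Line 1 127/220 = 57.7%, Line East 52/164 = 31.7% → Line 1
Line 1 wins overall and in every shift group — no reversal.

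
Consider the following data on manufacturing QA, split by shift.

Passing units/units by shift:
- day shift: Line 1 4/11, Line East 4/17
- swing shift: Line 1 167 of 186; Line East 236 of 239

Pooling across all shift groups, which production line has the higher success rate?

Line East

Day shift: Line 1 4/11 = 36.4%, Line East 4/17 = 23.5% → Line 1
Swing shift: Line 1 167/186 = 89.8%, Line East 236/239 = 98.7% → Line East
Overall: Line 1 171/197 = 86.8%, Line East 240/256 = 93.8% → Line East
(Neither sweeps every shift group, but Line East has the higher pooled rate.)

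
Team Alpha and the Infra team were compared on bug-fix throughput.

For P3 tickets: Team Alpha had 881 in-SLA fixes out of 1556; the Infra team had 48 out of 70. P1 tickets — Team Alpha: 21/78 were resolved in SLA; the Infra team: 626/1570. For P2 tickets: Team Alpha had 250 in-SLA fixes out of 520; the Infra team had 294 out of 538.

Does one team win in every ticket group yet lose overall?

Yes

P3: Team Alpha 881/1556 = 56.6%, the Infra team 48/70 = 68.6% → the Infra team
P1: Team Alpha 21/78 = 26.9%, the Infra team 626/1570 = 39.9% → the Infra team
P2: Team Alpha 250/520 = 48.1%, the Infra team 294/538 = 54.6% → the Infra team
Overall: Team Alpha 1152/2154 = 53.5%, the Infra team 968/2178 = 44.4% → Team Alpha
The Infra team wins each ticket group but Team Alpha wins overall — the comparison reverses. The Infra team's tickets skew toward P1, which has a lower base rate.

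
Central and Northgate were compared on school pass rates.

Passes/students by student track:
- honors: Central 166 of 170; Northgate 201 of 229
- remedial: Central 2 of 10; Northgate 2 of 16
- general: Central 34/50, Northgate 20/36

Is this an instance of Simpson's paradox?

No

Honors: Central 166/170 = 97.6%, Northgate 201/229 = 87.8% → Central
Remedial: Central 2/10 = 20.0%, Northgate 2/16 = 12.5% → Central
General: Central 34/50 = 68.0%, Northgate 20/36 = 55.6% → Central
Overall: Central 202/230 = 87.8%, Northgate 223/281 = 79.4% → Central
Central wins overall and in every student group — no reversal.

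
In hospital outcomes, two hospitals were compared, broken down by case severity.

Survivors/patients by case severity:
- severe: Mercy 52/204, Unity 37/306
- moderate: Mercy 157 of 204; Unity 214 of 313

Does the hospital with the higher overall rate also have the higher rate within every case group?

Severe: Mercy 52/204 = 25.5%, Unity 37/306 = 12.1% → Mercy
Moderate: Mercy 157/204 = 77.0%, Unity 214/313 = 68.4% → Mercy
Overall: Mercy 209/408 = 51.2%, Unity 251/619 = 40.5% → Mercy
Mercy wins overall and in every case group — no reversal.

Yes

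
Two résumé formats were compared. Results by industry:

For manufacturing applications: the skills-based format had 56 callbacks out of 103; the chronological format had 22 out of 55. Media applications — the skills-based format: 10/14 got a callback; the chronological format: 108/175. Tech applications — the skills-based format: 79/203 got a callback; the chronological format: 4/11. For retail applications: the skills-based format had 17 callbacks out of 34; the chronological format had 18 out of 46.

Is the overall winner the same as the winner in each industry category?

Manufacturing: the skills-based format 56/103 = 54.4%, the chronological format 22/55 = 40.0% → the skills-based format
Media: the skills-based format 10/14 = 71.4%, the chronological format 108/175 = 61.7% → the skills-based format
Tech: the skills-based format 79/203 = 38.9%, the chronological format 4/11 = 36.4% → the skills-based format
Retail: the skills-based format 17/34 = 50.0%, the chronological format 18/46 = 39.1% → the skills-based format
Overall: the skills-based format 162/354 = 45.8%, the chronological format 152/287 = 53.0% → the chronological format
The skills-based format wins each industry group but the chronological format wins overall — the comparison reverses. The skills-based format's applications skew toward tech, which has a lower base rate.

No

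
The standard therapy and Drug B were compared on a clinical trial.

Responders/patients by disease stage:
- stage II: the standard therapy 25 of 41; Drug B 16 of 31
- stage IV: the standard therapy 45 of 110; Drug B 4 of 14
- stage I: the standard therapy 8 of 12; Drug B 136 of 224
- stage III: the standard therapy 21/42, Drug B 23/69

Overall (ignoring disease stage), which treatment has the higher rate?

Stage II: the standard therapy 25/41 = 61.0%, Drug B 16/31 = 51.6% → the standard therapy
Stage IV: the standard therapy 45/110 = 40.9%, Drug B 4/14 = 28.6% → the standard therapy
Stage I: the standard therapy 8/12 = 66.7%, Drug B 136/224 = 60.7% → the standard therapy
Stage III: the standard therapy 21/42 = 50.0%, Drug B 23/69 = 33.3% → the standard therapy
Overall: the standard therapy 99/205 = 48.3%, Drug B 179/338 = 53.0% → Drug B
(The standard therapy wins every disease group but Drug B wins overall — the standard therapy's patients skew toward the low-rate stage IV group.)

Drug B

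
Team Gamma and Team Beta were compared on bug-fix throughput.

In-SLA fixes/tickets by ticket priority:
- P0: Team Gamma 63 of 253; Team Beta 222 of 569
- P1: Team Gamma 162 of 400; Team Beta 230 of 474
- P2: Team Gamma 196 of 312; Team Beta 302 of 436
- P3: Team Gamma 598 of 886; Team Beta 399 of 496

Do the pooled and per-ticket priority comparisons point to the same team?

Yes

P0: Team Gamma 63/253 = 24.9%, Team Beta 222/569 = 39.0% → Team Beta
P1: Team Gamma 162/400 = 40.5%, Team Beta 230/474 = 48.5% → Team Beta
P2: Team Gamma 196/312 = 62.8%, Team Beta 302/436 = 69.3% → Team Beta
P3: Team Gamma 598/886 = 67.5%, Team Beta 399/496 = 80.4% → Team Beta
Overall: Team Gamma 1019/1851 = 55.1%, Team Beta 1153/1975 = 58.4% → Team Beta
Team Beta wins overall and in every ticket group — no reversal.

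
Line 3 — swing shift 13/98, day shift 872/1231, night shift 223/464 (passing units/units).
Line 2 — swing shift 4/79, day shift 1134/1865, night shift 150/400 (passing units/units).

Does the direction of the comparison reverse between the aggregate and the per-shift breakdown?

Swing shift: Line 3 13/98 = 13.3%, Line 2 4/79 = 5.1% → Line 3
Day shift: Line 3 872/1231 = 70.8%, Line 2 1134/1865 = 60.8% → Line 3
Night shift: Line 3 223/464 = 48.1%, Line 2 150/400 = 37.5% → Line 3
Overall: Line 3 1108/1793 = 61.8%, Line 2 1288/2344 = 54.9% → Line 3
Line 3 wins overall and in every shift group — no reversal.

No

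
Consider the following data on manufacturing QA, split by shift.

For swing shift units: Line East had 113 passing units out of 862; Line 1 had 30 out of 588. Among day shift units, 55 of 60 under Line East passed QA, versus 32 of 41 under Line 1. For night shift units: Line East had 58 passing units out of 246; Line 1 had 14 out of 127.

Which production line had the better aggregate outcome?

Swing shift: Line East 113/862 = 13.1%, Line 1 30/588 = 5.1% → Line East
Day shift: Line East 55/60 = 91.7%, Line 1 32/41 = 78.0% → Line East
Night shift: Line East 58/246 = 23.6%, Line 1 14/127 = 11.0% → Line East
Overall: Line East 226/1168 = 19.3%, Line 1 76/756 = 10.1% → Line East

Line East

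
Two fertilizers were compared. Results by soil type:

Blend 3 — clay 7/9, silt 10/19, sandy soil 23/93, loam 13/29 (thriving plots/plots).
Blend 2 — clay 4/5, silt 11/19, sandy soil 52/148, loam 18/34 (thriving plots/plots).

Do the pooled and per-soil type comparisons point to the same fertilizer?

Clay: Blend 3 7/9 = 77.8%, Blend 2 4/5 = 80.0% → Blend 2
Silt: Blend 3 10/19 = 52.6%, Blend 2 11/19 = 57.9% → Blend 2
Sandy soil: Blend 3 23/93 = 24.7%, Blend 2 52/148 = 35.1% → Blend 2
Loam: Blend 3 13/29 = 44.8%, Blend 2 18/34 = 52.9% → Blend 2
Overall: Blend 3 53/150 = 35.3%, Blend 2 85/206 = 41.3% → Blend 2
Blend 2 wins overall and in every soil group — no reversal.

Yes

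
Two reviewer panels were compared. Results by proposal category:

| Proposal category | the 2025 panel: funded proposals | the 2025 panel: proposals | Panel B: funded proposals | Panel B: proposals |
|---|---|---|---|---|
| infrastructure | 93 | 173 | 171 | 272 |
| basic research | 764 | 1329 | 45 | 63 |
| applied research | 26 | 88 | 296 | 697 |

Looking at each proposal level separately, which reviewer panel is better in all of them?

Infrastructure: the 2025 panel 93/173 = 53.8%, Panel B 171/272 = 62.9% → Panel B
Basic research: the 2025 panel 764/1329 = 57.5%, Panel B 45/63 = 71.4% → Panel B
Applied research: the 2025 panel 26/88 = 29.5%, Panel B 296/697 = 42.5% → Panel B
Panel B has the higher rate in all 3 groups.

Panel B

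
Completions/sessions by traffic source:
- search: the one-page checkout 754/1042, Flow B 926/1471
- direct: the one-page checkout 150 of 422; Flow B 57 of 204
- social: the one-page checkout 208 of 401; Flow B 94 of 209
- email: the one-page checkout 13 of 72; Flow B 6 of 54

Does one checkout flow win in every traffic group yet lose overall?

No

Search: the one-page checkout 754/1042 = 72.4%, Flow B 926/1471 = 63.0% → the one-page checkout
Direct: the one-page checkout 150/422 = 35.5%, Flow B 57/204 = 27.9% → the one-page checkout
Social: the one-page checkout 208/401 = 51.9%, Flow B 94/209 = 45.0% → the one-page checkout
Email: the one-page checkout 13/72 = 18.1%, Flow B 6/54 = 11.1% → the one-page checkout
Overall: the one-page checkout 1125/1937 = 58.1%, Flow B 1083/1938 = 55.9% → the one-page checkout
The one-page checkout wins overall and in every traffic group — no reversal.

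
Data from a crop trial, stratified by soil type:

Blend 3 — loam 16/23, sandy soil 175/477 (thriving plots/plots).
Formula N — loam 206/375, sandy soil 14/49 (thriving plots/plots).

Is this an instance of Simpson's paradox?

Loam: Blend 3 16/23 = 69.6%, Formula N 206/375 = 54.9% → Blend 3
Sandy soil: Blend 3 175/477 = 36.7%, Formula N 14/49 = 28.6% → Blend 3
Overall: Blend 3 191/500 = 38.2%, Formula N 220/424 = 51.9% → Formula N
Blend 3 wins each soil group but Formula N wins overall — the comparison reverses. Blend 3's plots skew toward sandy soil, which has a lower base rate.

Yes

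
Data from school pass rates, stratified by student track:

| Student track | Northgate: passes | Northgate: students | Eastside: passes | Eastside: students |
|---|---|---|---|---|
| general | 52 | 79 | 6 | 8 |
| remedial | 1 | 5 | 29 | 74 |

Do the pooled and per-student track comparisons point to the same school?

No

General: Northgate 52/79 = 65.8%, Eastside 6/8 = 75.0% → Eastside
Remedial: Northgate 1/5 = 20.0%, Eastside 29/74 = 39.2% → Eastside
Overall: Northgate 53/84 = 63.1%, Eastside 35/82 = 42.7% → Northgate
Eastside wins each student group but Northgate wins overall — the comparison reverses. Eastside's students skew toward remedial, which has a lower base rate.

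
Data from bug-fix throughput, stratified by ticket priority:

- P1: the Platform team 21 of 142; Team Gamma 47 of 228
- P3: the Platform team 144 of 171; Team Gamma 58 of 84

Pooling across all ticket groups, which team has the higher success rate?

the Platform team

P1: the Platform team 21/142 = 14.8%, Team Gamma 47/228 = 20.6% → Team Gamma
P3: the Platform team 144/171 = 84.2%, Team Gamma 58/84 = 69.0% → the Platform team
Overall: the Platform team 165/313 = 52.7%, Team Gamma 105/312 = 33.7% → the Platform team
(Neither sweeps every ticket group, but the Platform team has the higher pooled rate.)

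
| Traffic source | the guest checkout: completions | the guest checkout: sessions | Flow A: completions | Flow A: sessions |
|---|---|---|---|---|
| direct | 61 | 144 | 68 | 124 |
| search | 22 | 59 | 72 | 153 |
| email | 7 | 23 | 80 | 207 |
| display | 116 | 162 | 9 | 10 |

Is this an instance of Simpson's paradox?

Direct: the guest checkout 61/144 = 42.4%, Flow A 68/124 = 54.8% → Flow A
Search: the guest checkout 22/59 = 37.3%, Flow A 72/153 = 47.1% → Flow A
Email: the guest checkout 7/23 = 30.4%, Flow A 80/207 = 38.6% → Flow A
Display: the guest checkout 116/162 = 71.6%, Flow A 9/10 = 90.0% → Flow A
Overall: the guest checkout 206/388 = 53.1%, Flow A 229/494 = 46.4% → the guest checkout
Flow A wins each traffic group but the guest checkout wins overall — the comparison reverses. Flow A's sessions skew toward email, which has a lower base rate.

Yes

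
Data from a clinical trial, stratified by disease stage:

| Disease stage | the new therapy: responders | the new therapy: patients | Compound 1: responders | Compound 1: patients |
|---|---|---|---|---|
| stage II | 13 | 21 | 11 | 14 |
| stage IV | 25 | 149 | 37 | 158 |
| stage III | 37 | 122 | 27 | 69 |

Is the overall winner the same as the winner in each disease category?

Yes

Stage II: the new therapy 13/21 = 61.9%, Compound 1 11/14 = 78.6% → Compound 1
Stage IV: the new therapy 25/149 = 16.8%, Compound 1 37/158 = 23.4% → Compound 1
Stage III: the new therapy 37/122 = 30.3%, Compound 1 27/69 = 39.1% → Compound 1
Overall: the new therapy 75/292 = 25.7%, Compound 1 75/241 = 31.1% → Compound 1
Compound 1 wins overall and in every disease group — no reversal.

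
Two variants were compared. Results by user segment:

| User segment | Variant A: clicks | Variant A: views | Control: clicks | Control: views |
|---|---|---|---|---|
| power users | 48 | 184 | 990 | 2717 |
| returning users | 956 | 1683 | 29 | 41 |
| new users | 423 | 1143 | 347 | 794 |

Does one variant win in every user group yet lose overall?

Power users: Variant A 48/184 = 26.1%, Control 990/2717 = 36.4% → Control
Returning users: Variant A 956/1683 = 56.8%, Control 29/41 = 70.7% → Control
New users: Variant A 423/1143 = 37.0%, Control 347/794 = 43.7% → Control
Overall: Variant A 1427/3010 = 47.4%, Control 1366/3552 = 38.5% → Variant A
Control wins each user group but Variant A wins overall — the comparison reverses. Control's views skew toward power users, which has a lower base rate.

Yes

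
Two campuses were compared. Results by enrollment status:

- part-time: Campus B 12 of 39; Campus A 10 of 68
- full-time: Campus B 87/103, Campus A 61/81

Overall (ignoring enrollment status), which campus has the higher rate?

Campus B

Part-time: Campus B 12/39 = 30.8%, Campus A 10/68 = 14.7% → Campus B
Full-time: Campus B 87/103 = 84.5%, Campus A 61/81 = 75.3% → Campus B
Overall: Campus B 99/142 = 69.7%, Campus A 71/149 = 47.7% → Campus B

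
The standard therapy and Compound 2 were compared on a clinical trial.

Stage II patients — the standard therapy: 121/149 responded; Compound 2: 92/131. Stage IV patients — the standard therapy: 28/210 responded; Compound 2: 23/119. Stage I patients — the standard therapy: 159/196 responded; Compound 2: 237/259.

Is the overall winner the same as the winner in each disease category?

Stage II: the standard therapy 121/149 = 81.2%, Compound 2 92/131 = 70.2% → the standard therapy
Stage IV: the standard therapy 28/210 = 13.3%, Compound 2 23/119 = 19.3% → Compound 2
Stage I: the standard therapy 159/196 = 81.1%, Compound 2 237/259 = 91.5% → Compound 2
Overall: the standard therapy 308/555 = 55.5%, Compound 2 352/509 = 69.2% → Compound 2
Neither sweeps: the standard therapy wins 1 of 3 groups, Compound 2 wins 2. Compound 2 wins overall but not every group — no Simpson reversal.

No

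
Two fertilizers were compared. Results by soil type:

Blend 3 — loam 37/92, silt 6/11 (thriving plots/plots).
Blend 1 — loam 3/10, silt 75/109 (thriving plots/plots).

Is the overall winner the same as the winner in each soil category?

Loam: Blend 3 37/92 = 40.2%, Blend 1 3/10 = 30.0% → Blend 3
Silt: Blend 3 6/11 = 54.5%, Blend 1 75/109 = 68.8% → Blend 1
Overall: Blend 3 43/103 = 41.7%, Blend 1 78/119 = 65.5% → Blend 1
Neither sweeps: Blend 3 wins 1 of 2 groups, Blend 1 wins 1. Blend 1 wins overall but not every group — no Simpson reversal.

No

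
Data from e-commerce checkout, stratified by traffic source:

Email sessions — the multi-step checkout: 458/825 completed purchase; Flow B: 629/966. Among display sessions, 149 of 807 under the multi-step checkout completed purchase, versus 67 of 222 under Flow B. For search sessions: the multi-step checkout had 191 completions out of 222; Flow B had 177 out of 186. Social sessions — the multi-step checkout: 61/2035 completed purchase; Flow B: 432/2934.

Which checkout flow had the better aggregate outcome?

Flow B

Email: the multi-step checkout 458/825 = 55.5%, Flow B 629/966 = 65.1% → Flow B
Display: the multi-step checkout 149/807 = 18.5%, Flow B 67/222 = 30.2% → Flow B
Search: the multi-step checkout 191/222 = 86.0%, Flow B 177/186 = 95.2% → Flow B
Social: the multi-step checkout 61/2035 = 3.0%, Flow B 432/2934 = 14.7% → Flow B
Overall: the multi-step checkout 859/3889 = 22.1%, Flow B 1305/4308 = 30.3% → Flow B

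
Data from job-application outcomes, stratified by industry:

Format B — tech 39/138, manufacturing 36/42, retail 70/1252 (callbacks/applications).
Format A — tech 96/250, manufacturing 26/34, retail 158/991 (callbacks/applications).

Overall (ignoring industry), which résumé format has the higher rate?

Tech: Format B 39/138 = 28.3%, Format A 96/250 = 38.4% → Format A
Manufacturing: Format B 36/42 = 85.7%, Format A 26/34 = 76.5% → Format B
Retail: Format B 70/1252 = 5.6%, Format A 158/991 = 15.9% → Format A
Overall: Format B 145/1432 = 10.1%, Format A 280/1275 = 22.0% → Format A
(Neither sweeps every industry group, but Format A has the higher pooled rate.)

Format A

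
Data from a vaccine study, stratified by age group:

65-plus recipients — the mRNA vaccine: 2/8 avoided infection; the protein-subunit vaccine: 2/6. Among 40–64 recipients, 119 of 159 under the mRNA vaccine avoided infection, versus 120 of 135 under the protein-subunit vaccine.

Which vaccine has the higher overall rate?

the protein-subunit vaccine

65-plus: the mRNA vaccine 2/8 = 25.0%, the protein-subunit vaccine 2/6 = 33.3% → the protein-subunit vaccine
40–64: the mRNA vaccine 119/159 = 74.8%, the protein-subunit vaccine 120/135 = 88.9% → the protein-subunit vaccine
Overall: the mRNA vaccine 121/167 = 72.5%, the protein-subunit vaccine 122/141 = 86.5% → the protein-subunit vaccine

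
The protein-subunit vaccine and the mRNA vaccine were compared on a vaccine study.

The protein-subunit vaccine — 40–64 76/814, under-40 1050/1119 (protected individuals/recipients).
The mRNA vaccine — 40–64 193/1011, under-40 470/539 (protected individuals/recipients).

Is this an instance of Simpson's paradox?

40–64: the protein-subunit vaccine 76/814 = 9.3%, the mRNA vaccine 193/1011 = 19.1% → the mRNA vaccine
Under-40: the protein-subunit vaccine 1050/1119 = 93.8%, the mRNA vaccine 470/539 = 87.2% → the protein-subunit vaccine
Overall: the protein-subunit vaccine 1126/1933 = 58.3%, the mRNA vaccine 663/1550 = 42.8% → the protein-subunit vaccine
Neither sweeps: the protein-subunit vaccine wins 1 of 2 groups, the mRNA vaccine wins 1. The protein-subunit vaccine wins overall but not every group — no Simpson reversal.

No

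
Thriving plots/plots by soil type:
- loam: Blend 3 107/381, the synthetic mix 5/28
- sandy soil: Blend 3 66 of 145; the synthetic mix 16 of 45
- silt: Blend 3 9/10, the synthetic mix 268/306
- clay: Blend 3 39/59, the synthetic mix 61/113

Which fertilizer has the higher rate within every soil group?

Blend 3

Loam: Blend 3 107/381 = 28.1%, the synthetic mix 5/28 = 17.9% → Blend 3
Sandy soil: Blend 3 66/145 = 45.5%, the synthetic mix 16/45 = 35.6% → Blend 3
Silt: Blend 3 9/10 = 90.0%, the synthetic mix 268/306 = 87.6% → Blend 3
Clay: Blend 3 39/59 = 66.1%, the synthetic mix 61/113 = 54.0% → Blend 3
Blend 3 has the higher rate in all 4 groups.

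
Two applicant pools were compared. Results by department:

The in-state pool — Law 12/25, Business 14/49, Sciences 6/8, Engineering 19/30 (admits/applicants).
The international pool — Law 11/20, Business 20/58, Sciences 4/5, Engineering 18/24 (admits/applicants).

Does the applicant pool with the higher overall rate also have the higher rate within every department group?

Yes

Law: the in-state pool 12/25 = 48.0%, the international pool 11/20 = 55.0% → the international pool
Business: the in-state pool 14/49 = 28.6%, the international pool 20/58 = 34.5% → the international pool
Sciences: the in-state pool 6/8 = 75.0%, the international pool 4/5 = 80.0% → the international pool
Engineering: the in-state pool 19/30 = 63.3%, the international pool 18/24 = 75.0% → the international pool
Overall: the in-state pool 51/112 = 45.5%, the international pool 53/107 = 49.5% → the international pool
The international pool wins overall and in every department group — no reversal.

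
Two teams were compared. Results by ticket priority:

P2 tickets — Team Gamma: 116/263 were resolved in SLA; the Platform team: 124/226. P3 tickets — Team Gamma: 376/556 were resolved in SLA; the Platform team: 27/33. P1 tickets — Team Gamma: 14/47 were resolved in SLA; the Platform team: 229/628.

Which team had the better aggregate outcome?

P2: Team Gamma 116/263 = 44.1%, the Platform team 124/226 = 54.9% → the Platform team
P3: Team Gamma 376/556 = 67.6%, the Platform team 27/33 = 81.8% → the Platform team
P1: Team Gamma 14/47 = 29.8%, the Platform team 229/628 = 36.5% → the Platform team
Overall: Team Gamma 506/866 = 58.4%, the Platform team 380/887 = 42.8% → Team Gamma
(The Platform team wins every ticket group but Team Gamma wins overall — the Platform team's tickets skew toward the low-rate P1 group.)

Team Gamma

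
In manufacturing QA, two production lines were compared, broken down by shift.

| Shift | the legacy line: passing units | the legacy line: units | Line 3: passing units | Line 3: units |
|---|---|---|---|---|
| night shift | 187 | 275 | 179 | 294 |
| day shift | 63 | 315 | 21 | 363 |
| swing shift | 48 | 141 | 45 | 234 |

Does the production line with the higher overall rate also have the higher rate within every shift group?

Night shift: the legacy line 187/275 = 68.0%, Line 3 179/294 = 60.9% → the legacy line
Day shift: the legacy line 63/315 = 20.0%, Line 3 21/363 = 5.8% → the legacy line
Swing shift: the legacy line 48/141 = 34.0%, Line 3 45/234 = 19.2% → the legacy line
Overall: the legacy line 298/731 = 40.8%, Line 3 245/891 = 27.5% → the legacy line
The legacy line wins overall and in every shift group — no reversal.

Yes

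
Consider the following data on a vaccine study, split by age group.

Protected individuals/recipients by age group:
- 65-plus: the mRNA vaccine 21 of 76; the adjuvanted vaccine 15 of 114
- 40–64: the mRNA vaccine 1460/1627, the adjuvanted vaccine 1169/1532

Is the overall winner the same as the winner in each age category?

65-plus: the mRNA vaccine 21/76 = 27.6%, the adjuvanted vaccine 15/114 = 13.2% → the mRNA vaccine
40–64: the mRNA vaccine 1460/1627 = 89.7%, the adjuvanted vaccine 1169/1532 = 76.3% → the mRNA vaccine
Overall: the mRNA vaccine 1481/1703 = 87.0%, the adjuvanted vaccine 1184/1646 = 71.9% → the mRNA vaccine
The mRNA vaccine wins overall and in every age group — no reversal.

Yes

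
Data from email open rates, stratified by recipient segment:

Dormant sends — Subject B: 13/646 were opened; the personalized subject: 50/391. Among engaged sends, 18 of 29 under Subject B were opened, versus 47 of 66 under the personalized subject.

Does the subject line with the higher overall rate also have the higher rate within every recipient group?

Dormant: Subject B 13/646 = 2.0%, the personalized subject 50/391 = 12.8% → the personalized subject
Engaged: Subject B 18/29 = 62.1%, the personalized subject 47/66 = 71.2% → the personalized subject
Overall: Subject B 31/675 = 4.6%, the personalized subject 97/457 = 21.2% → the personalized subject
The personalized subject wins overall and in every recipient group — no reversal.

Yes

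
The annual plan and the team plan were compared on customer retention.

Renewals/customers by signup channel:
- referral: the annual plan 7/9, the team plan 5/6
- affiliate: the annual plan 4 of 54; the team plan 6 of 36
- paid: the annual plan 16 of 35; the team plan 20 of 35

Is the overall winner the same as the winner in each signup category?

Referral: the annual plan 7/9 = 77.8%, the team plan 5/6 = 83.3% → the team plan
Affiliate: the annual plan 4/54 = 7.4%, the team plan 6/36 = 16.7% → the team plan
Paid: the annual plan 16/35 = 45.7%, the team plan 20/35 = 57.1% → the team plan
Overall: the annual plan 27/98 = 27.6%, the team plan 31/77 = 40.3% → the team plan
The team plan wins overall and in every signup group — no reversal.

Yes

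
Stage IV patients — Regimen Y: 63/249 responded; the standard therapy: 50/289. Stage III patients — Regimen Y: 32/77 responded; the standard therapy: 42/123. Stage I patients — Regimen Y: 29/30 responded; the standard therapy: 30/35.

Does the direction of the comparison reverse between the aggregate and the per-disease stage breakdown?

Stage IV: Regimen Y 63/249 = 25.3%, the standard therapy 50/289 = 17.3% → Regimen Y
Stage III: Regimen Y 32/77 = 41.6%, the standard therapy 42/123 = 34.1% → Regimen Y
Stage I: Regimen Y 29/30 = 96.7%, the standard therapy 30/35 = 85.7% → Regimen Y
Overall: Regimen Y 124/356 = 34.8%, the standard therapy 122/447 = 27.3% → Regimen Y
Regimen Y wins overall and in every disease group — no reversal.

No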